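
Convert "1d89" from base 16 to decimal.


Input: "1d89" in base 16
Positional expansion:
  Digit '1' (value 1) x 16^3 = 4096
  Digit 'd' (value 13) x 16^2 = 3328
  Digit '8' (value 8) x 16^1 = 128
  Digit '9' (value 9) x 16^0 = 9
Sum = 7561

7561


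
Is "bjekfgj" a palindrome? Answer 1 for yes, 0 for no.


Input: bjekfgj
Reversed: jgfkejb
  Compare pos 0 ('b') with pos 6 ('j'): MISMATCH
  Compare pos 1 ('j') with pos 5 ('g'): MISMATCH
  Compare pos 2 ('e') with pos 4 ('f'): MISMATCH
Result: not a palindrome

0


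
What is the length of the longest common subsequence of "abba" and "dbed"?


LCS of "abba" and "dbed"
DP table:
           d    b    e    d
      0    0    0    0    0
  a   0    0    0    0    0
  b   0    0    1    1    1
  b   0    0    1    1    1
  a   0    0    1    1    1
LCS length = dp[4][4] = 1

1


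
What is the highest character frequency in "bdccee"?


Input: bdccee
Character counts:
  'b': 1
  'c': 2
  'd': 1
  'e': 2
Maximum frequency: 2

2


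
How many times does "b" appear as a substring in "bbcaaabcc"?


Searching for "b" in "bbcaaabcc"
Scanning each position:
  Position 0: "b" => MATCH
  Position 1: "b" => MATCH
  Position 2: "c" => no
  Position 3: "a" => no
  Position 4: "a" => no
  Position 5: "a" => no
  Position 6: "b" => MATCH
  Position 7: "c" => no
  Position 8: "c" => no
Total occurrences: 3

3


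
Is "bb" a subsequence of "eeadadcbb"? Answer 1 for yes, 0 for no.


Check if "bb" is a subsequence of "eeadadcbb"
Greedy scan:
  Position 0 ('e'): no match needed
  Position 1 ('e'): no match needed
  Position 2 ('a'): no match needed
  Position 3 ('d'): no match needed
  Position 4 ('a'): no match needed
  Position 5 ('d'): no match needed
  Position 6 ('c'): no match needed
  Position 7 ('b'): matches sub[0] = 'b'
  Position 8 ('b'): matches sub[1] = 'b'
All 2 characters matched => is a subsequence

1


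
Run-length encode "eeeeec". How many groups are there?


Input: eeeeec
Scanning for consecutive runs:
  Group 1: 'e' x 5 (positions 0-4)
  Group 2: 'c' x 1 (positions 5-5)
Total groups: 2

2


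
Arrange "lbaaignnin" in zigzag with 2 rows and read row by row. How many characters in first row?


Zigzag "lbaaignnin" into 2 rows:
Placing characters:
  'l' => row 0
  'b' => row 1
  'a' => row 0
  'a' => row 1
  'i' => row 0
  'g' => row 1
  'n' => row 0
  'n' => row 1
  'i' => row 0
  'n' => row 1
Rows:
  Row 0: "laini"
  Row 1: "bagnn"
First row length: 5

5


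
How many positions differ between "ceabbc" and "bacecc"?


Comparing "ceabbc" and "bacecc" position by position:
  Position 0: 'c' vs 'b' => DIFFER
  Position 1: 'e' vs 'a' => DIFFER
  Position 2: 'a' vs 'c' => DIFFER
  Position 3: 'b' vs 'e' => DIFFER
  Position 4: 'b' vs 'c' => DIFFER
  Position 5: 'c' vs 'c' => same
Positions that differ: 5

5


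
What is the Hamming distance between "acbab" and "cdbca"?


Comparing "acbab" and "cdbca" position by position:
  Position 0: 'a' vs 'c' => differ
  Position 1: 'c' vs 'd' => differ
  Position 2: 'b' vs 'b' => same
  Position 3: 'a' vs 'c' => differ
  Position 4: 'b' vs 'a' => differ
Total differences (Hamming distance): 4

4


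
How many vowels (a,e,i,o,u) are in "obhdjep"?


Input: obhdjep
Checking each character:
  'o' at position 0: vowel (running total: 1)
  'b' at position 1: consonant
  'h' at position 2: consonant
  'd' at position 3: consonant
  'j' at position 4: consonant
  'e' at position 5: vowel (running total: 2)
  'p' at position 6: consonant
Total vowels: 2

2


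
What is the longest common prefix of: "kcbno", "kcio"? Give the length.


Words: kcbno, kcio
  Position 0: all 'k' => match
  Position 1: all 'c' => match
  Position 2: ('b', 'i') => mismatch, stop
LCP = "kc" (length 2)

2


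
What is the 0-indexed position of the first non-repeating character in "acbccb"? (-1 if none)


Input: acbccb
Character frequencies:
  'a': 1
  'b': 2
  'c': 3
Scanning left to right for freq == 1:
  Position 0 ('a'): unique! => answer = 0

0


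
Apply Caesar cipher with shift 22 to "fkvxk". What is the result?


Caesar cipher: shift "fkvxk" by 22
  'f' (pos 5) + 22 = pos 1 = 'b'
  'k' (pos 10) + 22 = pos 6 = 'g'
  'v' (pos 21) + 22 = pos 17 = 'r'
  'x' (pos 23) + 22 = pos 19 = 't'
  'k' (pos 10) + 22 = pos 6 = 'g'
Result: bgrtg

bgrtg


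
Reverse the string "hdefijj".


Input: hdefijj
Reading characters right to left:
  Position 6: 'j'
  Position 5: 'j'
  Position 4: 'i'
  Position 3: 'f'
  Position 2: 'e'
  Position 1: 'd'
  Position 0: 'h'
Reversed: jjifedh

jjifedh


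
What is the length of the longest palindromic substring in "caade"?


Input: "caade"
Checking substrings for palindromes:
  [1:3] "aa" (len 2) => palindrome
Longest palindromic substring: "aa" with length 2

2


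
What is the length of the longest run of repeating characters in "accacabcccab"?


Input: "accacabcccab"
Scanning for longest run:
  Position 1 ('c'): new char, reset run to 1
  Position 2 ('c'): continues run of 'c', length=2
  Position 3 ('a'): new char, reset run to 1
  Position 4 ('c'): new char, reset run to 1
  Position 5 ('a'): new char, reset run to 1
  Position 6 ('b'): new char, reset run to 1
  Position 7 ('c'): new char, reset run to 1
  Position 8 ('c'): continues run of 'c', length=2
  Position 9 ('c'): continues run of 'c', length=3
  Position 10 ('a'): new char, reset run to 1
  Position 11 ('b'): new char, reset run to 1
Longest run: 'c' with length 3

3


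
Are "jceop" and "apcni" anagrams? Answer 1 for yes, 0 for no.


Strings: "jceop", "apcni"
Sorted first:  cejop
Sorted second: acinp
Differ at position 0: 'c' vs 'a' => not anagrams

0


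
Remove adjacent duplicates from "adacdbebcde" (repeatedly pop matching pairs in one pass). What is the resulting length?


Input: adacdbebcde
Stack-based adjacent duplicate removal:
  Read 'a': push. Stack: a
  Read 'd': push. Stack: ad
  Read 'a': push. Stack: ada
  Read 'c': push. Stack: adac
  Read 'd': push. Stack: adacd
  Read 'b': push. Stack: adacdb
  Read 'e': push. Stack: adacdbe
  Read 'b': push. Stack: adacdbeb
  Read 'c': push. Stack: adacdbebc
  Read 'd': push. Stack: adacdbebcd
  Read 'e': push. Stack: adacdbebcde
Final stack: "adacdbebcde" (length 11)

11


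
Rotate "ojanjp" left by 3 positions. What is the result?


Input: "ojanjp", rotate left by 3
First 3 characters: "oja"
Remaining characters: "njp"
Concatenate remaining + first: "njp" + "oja" = "njpoja"

njpoja


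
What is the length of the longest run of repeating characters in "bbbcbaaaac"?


Input: "bbbcbaaaac"
Scanning for longest run:
  Position 1 ('b'): continues run of 'b', length=2
  Position 2 ('b'): continues run of 'b', length=3
  Position 3 ('c'): new char, reset run to 1
  Position 4 ('b'): new char, reset run to 1
  Position 5 ('a'): new char, reset run to 1
  Position 6 ('a'): continues run of 'a', length=2
  Position 7 ('a'): continues run of 'a', length=3
  Position 8 ('a'): continues run of 'a', length=4
  Position 9 ('c'): new char, reset run to 1
Longest run: 'a' with length 4

4


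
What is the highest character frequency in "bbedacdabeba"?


Input: bbedacdabeba
Character counts:
  'a': 3
  'b': 4
  'c': 1
  'd': 2
  'e': 2
Maximum frequency: 4

4


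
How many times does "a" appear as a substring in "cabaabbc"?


Searching for "a" in "cabaabbc"
Scanning each position:
  Position 0: "c" => no
  Position 1: "a" => MATCH
  Position 2: "b" => no
  Position 3: "a" => MATCH
  Position 4: "a" => MATCH
  Position 5: "b" => no
  Position 6: "b" => no
  Position 7: "c" => no
Total occurrences: 3

3


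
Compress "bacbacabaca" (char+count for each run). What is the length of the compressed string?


Input: bacbacabaca
Runs:
  'b' x 1 => "b1"
  'a' x 1 => "a1"
  'c' x 1 => "c1"
  'b' x 1 => "b1"
  'a' x 1 => "a1"
  'c' x 1 => "c1"
  'a' x 1 => "a1"
  'b' x 1 => "b1"
  'a' x 1 => "a1"
  'c' x 1 => "c1"
  'a' x 1 => "a1"
Compressed: "b1a1c1b1a1c1a1b1a1c1a1"
Compressed length: 22

22


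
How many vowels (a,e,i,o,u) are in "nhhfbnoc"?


Input: nhhfbnoc
Checking each character:
  'n' at position 0: consonant
  'h' at position 1: consonant
  'h' at position 2: consonant
  'f' at position 3: consonant
  'b' at position 4: consonant
  'n' at position 5: consonant
  'o' at position 6: vowel (running total: 1)
  'c' at position 7: consonant
Total vowels: 1

1


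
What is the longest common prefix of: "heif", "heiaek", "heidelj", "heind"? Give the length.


Words: heif, heiaek, heidelj, heind
  Position 0: all 'h' => match
  Position 1: all 'e' => match
  Position 2: all 'i' => match
  Position 3: ('f', 'a', 'd', 'n') => mismatch, stop
LCP = "hei" (length 3)

3


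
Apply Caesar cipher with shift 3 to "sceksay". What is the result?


Caesar cipher: shift "sceksay" by 3
  's' (pos 18) + 3 = pos 21 = 'v'
  'c' (pos 2) + 3 = pos 5 = 'f'
  'e' (pos 4) + 3 = pos 7 = 'h'
  'k' (pos 10) + 3 = pos 13 = 'n'
  's' (pos 18) + 3 = pos 21 = 'v'
  'a' (pos 0) + 3 = pos 3 = 'd'
  'y' (pos 24) + 3 = pos 1 = 'b'
Result: vfhnvdb

vfhnvdb


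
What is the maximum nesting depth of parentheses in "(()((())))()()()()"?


Input: "(()((())))()()()()"
Tracking depth:
  Position 0 '(': depth becomes 1
  Position 1 '(': depth becomes 2
  Position 2 ')': depth becomes 1
  Position 3 '(': depth becomes 2
  Position 4 '(': depth becomes 3
  Position 5 '(': depth becomes 4
  Position 6 ')': depth becomes 3
  Position 7 ')': depth becomes 2
  Position 8 ')': depth becomes 1
  Position 9 ')': depth becomes 0
  Position 10 '(': depth becomes 1
  Position 11 ')': depth becomes 0
  Position 12 '(': depth becomes 1
  Position 13 ')': depth becomes 0
  Position 14 '(': depth becomes 1
  Position 15 ')': depth becomes 0
  Position 16 '(': depth becomes 1
  Position 17 ')': depth becomes 0
Maximum depth reached: 4

4


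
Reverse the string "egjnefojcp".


Input: egjnefojcp
Reading characters right to left:
  Position 9: 'p'
  Position 8: 'c'
  Position 7: 'j'
  Position 6: 'o'
  Position 5: 'f'
  Position 4: 'e'
  Position 3: 'n'
  Position 2: 'j'
  Position 1: 'g'
  Position 0: 'e'
Reversed: pcjofenjge

pcjofenjge


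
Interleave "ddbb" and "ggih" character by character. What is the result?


Interleaving "ddbb" and "ggih":
  Position 0: 'd' from first, 'g' from second => "dg"
  Position 1: 'd' from first, 'g' from second => "dg"
  Position 2: 'b' from first, 'i' from second => "bi"
  Position 3: 'b' from first, 'h' from second => "bh"
Result: dgdgbibh

dgdgbibh


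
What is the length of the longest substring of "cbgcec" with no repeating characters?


Input: "cbgcec"
Sliding window (track last position of each char):
  Position 0 ('c'): window [0,0] length 1 -- new best
  Position 1 ('b'): window [0,1] length 2 -- new best
  Position 2 ('g'): window [0,2] length 3 -- new best
  Position 3 ('c'): repeat (last at 0), move window start to 1
  Position 3 ('c'): window [1,3] length 3
  Position 4 ('e'): window [1,4] length 4 -- new best
  Position 5 ('c'): repeat (last at 3), move window start to 4
  Position 5 ('c'): window [4,5] length 2
Longest substring with no repeats: "bgce" with length 4

4


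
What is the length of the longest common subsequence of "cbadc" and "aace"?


LCS of "cbadc" and "aace"
DP table:
           a    a    c    e
      0    0    0    0    0
  c   0    0    0    1    1
  b   0    0    0    1    1
  a   0    1    1    1    1
  d   0    1    1    1    1
  c   0    1    1    2    2
LCS length = dp[5][4] = 2

2


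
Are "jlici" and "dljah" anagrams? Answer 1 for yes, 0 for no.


Strings: "jlici", "dljah"
Sorted first:  ciijl
Sorted second: adhjl
Differ at position 0: 'c' vs 'a' => not anagrams

0


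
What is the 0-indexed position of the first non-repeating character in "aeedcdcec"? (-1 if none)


Input: aeedcdcec
Character frequencies:
  'a': 1
  'c': 3
  'd': 2
  'e': 3
Scanning left to right for freq == 1:
  Position 0 ('a'): unique! => answer = 0

0


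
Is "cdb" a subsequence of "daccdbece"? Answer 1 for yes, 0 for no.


Check if "cdb" is a subsequence of "daccdbece"
Greedy scan:
  Position 0 ('d'): no match needed
  Position 1 ('a'): no match needed
  Position 2 ('c'): matches sub[0] = 'c'
  Position 3 ('c'): no match needed
  Position 4 ('d'): matches sub[1] = 'd'
  Position 5 ('b'): matches sub[2] = 'b'
  Position 6 ('e'): no match needed
  Position 7 ('c'): no match needed
  Position 8 ('e'): no match needed
All 3 characters matched => is a subsequence

1


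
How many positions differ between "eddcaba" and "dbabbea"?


Comparing "eddcaba" and "dbabbea" position by position:
  Position 0: 'e' vs 'd' => DIFFER
  Position 1: 'd' vs 'b' => DIFFER
  Position 2: 'd' vs 'a' => DIFFER
  Position 3: 'c' vs 'b' => DIFFER
  Position 4: 'a' vs 'b' => DIFFER
  Position 5: 'b' vs 'e' => DIFFER
  Position 6: 'a' vs 'a' => same
Positions that differ: 6

6


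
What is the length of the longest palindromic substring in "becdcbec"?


Input: "becdcbec"
Checking substrings for palindromes:
  [2:5] "cdc" (len 3) => palindrome
Longest palindromic substring: "cdc" with length 3

3


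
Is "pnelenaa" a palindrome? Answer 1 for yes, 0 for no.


Input: pnelenaa
Reversed: aanelenp
  Compare pos 0 ('p') with pos 7 ('a'): MISMATCH
  Compare pos 1 ('n') with pos 6 ('a'): MISMATCH
  Compare pos 2 ('e') with pos 5 ('n'): MISMATCH
  Compare pos 3 ('l') with pos 4 ('e'): MISMATCH
Result: not a palindrome

0


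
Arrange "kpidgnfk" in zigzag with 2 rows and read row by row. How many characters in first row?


Zigzag "kpidgnfk" into 2 rows:
Placing characters:
  'k' => row 0
  'p' => row 1
  'i' => row 0
  'd' => row 1
  'g' => row 0
  'n' => row 1
  'f' => row 0
  'k' => row 1
Rows:
  Row 0: "kigf"
  Row 1: "pdnk"
First row length: 4

4


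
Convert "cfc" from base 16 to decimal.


Input: "cfc" in base 16
Positional expansion:
  Digit 'c' (value 12) x 16^2 = 3072
  Digit 'f' (value 15) x 16^1 = 240
  Digit 'c' (value 12) x 16^0 = 12
Sum = 3324

3324


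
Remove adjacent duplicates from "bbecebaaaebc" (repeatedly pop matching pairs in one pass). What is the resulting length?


Input: bbecebaaaebc
Stack-based adjacent duplicate removal:
  Read 'b': push. Stack: b
  Read 'b': matches stack top 'b' => pop. Stack: (empty)
  Read 'e': push. Stack: e
  Read 'c': push. Stack: ec
  Read 'e': push. Stack: ece
  Read 'b': push. Stack: eceb
  Read 'a': push. Stack: eceba
  Read 'a': matches stack top 'a' => pop. Stack: eceb
  Read 'a': push. Stack: eceba
  Read 'e': push. Stack: ecebae
  Read 'b': push. Stack: ecebaeb
  Read 'c': push. Stack: ecebaebc
Final stack: "ecebaebc" (length 8)

8


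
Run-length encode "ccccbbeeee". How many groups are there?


Input: ccccbbeeee
Scanning for consecutive runs:
  Group 1: 'c' x 4 (positions 0-3)
  Group 2: 'b' x 2 (positions 4-5)
  Group 3: 'e' x 4 (positions 6-9)
Total groups: 3

3


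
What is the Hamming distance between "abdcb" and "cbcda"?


Comparing "abdcb" and "cbcda" position by position:
  Position 0: 'a' vs 'c' => differ
  Position 1: 'b' vs 'b' => same
  Position 2: 'd' vs 'c' => differ
  Position 3: 'c' vs 'd' => differ
  Position 4: 'b' vs 'a' => differ
Total differences (Hamming distance): 4

4


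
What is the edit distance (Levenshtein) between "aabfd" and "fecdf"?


Computing edit distance: "aabfd" -> "fecdf"
DP table:
           f    e    c    d    f
      0    1    2    3    4    5
  a   1    1    2    3    4    5
  a   2    2    2    3    4    5
  b   3    3    3    3    4    5
  f   4    3    4    4    4    4
  d   5    4    4    5    4    5
Edit distance = dp[5][5] = 5

5


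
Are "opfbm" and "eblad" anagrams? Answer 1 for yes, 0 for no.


Strings: "opfbm", "eblad"
Sorted first:  bfmop
Sorted second: abdel
Differ at position 0: 'b' vs 'a' => not anagrams

0


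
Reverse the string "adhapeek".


Input: adhapeek
Reading characters right to left:
  Position 7: 'k'
  Position 6: 'e'
  Position 5: 'e'
  Position 4: 'p'
  Position 3: 'a'
  Position 2: 'h'
  Position 1: 'd'
  Position 0: 'a'
Reversed: keepahda

keepahda


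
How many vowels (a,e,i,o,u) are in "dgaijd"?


Input: dgaijd
Checking each character:
  'd' at position 0: consonant
  'g' at position 1: consonant
  'a' at position 2: vowel (running total: 1)
  'i' at position 3: vowel (running total: 2)
  'j' at position 4: consonant
  'd' at position 5: consonant
Total vowels: 2

2


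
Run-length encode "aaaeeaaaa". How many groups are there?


Input: aaaeeaaaa
Scanning for consecutive runs:
  Group 1: 'a' x 3 (positions 0-2)
  Group 2: 'e' x 2 (positions 3-4)
  Group 3: 'a' x 4 (positions 5-8)
Total groups: 3

3


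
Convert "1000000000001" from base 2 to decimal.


Input: "1000000000001" in base 2
Positional expansion:
  Digit '1' (value 1) x 2^12 = 4096
  Digit '0' (value 0) x 2^11 = 0
  Digit '0' (value 0) x 2^10 = 0
  Digit '0' (value 0) x 2^9 = 0
  Digit '0' (value 0) x 2^8 = 0
  Digit '0' (value 0) x 2^7 = 0
  Digit '0' (value 0) x 2^6 = 0
  Digit '0' (value 0) x 2^5 = 0
  Digit '0' (value 0) x 2^4 = 0
  Digit '0' (value 0) x 2^3 = 0
  Digit '0' (value 0) x 2^2 = 0
  Digit '0' (value 0) x 2^1 = 0
  Digit '1' (value 1) x 2^0 = 1
Sum = 4097

4097


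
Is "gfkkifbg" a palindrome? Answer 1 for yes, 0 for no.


Input: gfkkifbg
Reversed: gbfikkfg
  Compare pos 0 ('g') with pos 7 ('g'): match
  Compare pos 1 ('f') with pos 6 ('b'): MISMATCH
  Compare pos 2 ('k') with pos 5 ('f'): MISMATCH
  Compare pos 3 ('k') with pos 4 ('i'): MISMATCH
Result: not a palindrome

0


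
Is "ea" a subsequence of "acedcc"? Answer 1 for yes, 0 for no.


Check if "ea" is a subsequence of "acedcc"
Greedy scan:
  Position 0 ('a'): no match needed
  Position 1 ('c'): no match needed
  Position 2 ('e'): matches sub[0] = 'e'
  Position 3 ('d'): no match needed
  Position 4 ('c'): no match needed
  Position 5 ('c'): no match needed
Only matched 1/2 characters => not a subsequence

0


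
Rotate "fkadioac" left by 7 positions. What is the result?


Input: "fkadioac", rotate left by 7
First 7 characters: "fkadioa"
Remaining characters: "c"
Concatenate remaining + first: "c" + "fkadioa" = "cfkadioa"

cfkadioa


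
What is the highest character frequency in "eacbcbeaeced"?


Input: eacbcbeaeced
Character counts:
  'a': 2
  'b': 2
  'c': 3
  'd': 1
  'e': 4
Maximum frequency: 4

4


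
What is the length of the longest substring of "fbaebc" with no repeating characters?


Input: "fbaebc"
Sliding window (track last position of each char):
  Position 0 ('f'): window [0,0] length 1 -- new best
  Position 1 ('b'): window [0,1] length 2 -- new best
  Position 2 ('a'): window [0,2] length 3 -- new best
  Position 3 ('e'): window [0,3] length 4 -- new best
  Position 4 ('b'): repeat (last at 1), move window start to 2
  Position 4 ('b'): window [2,4] length 3
  Position 5 ('c'): window [2,5] length 4
Longest substring with no repeats: "fbae" with length 4

4


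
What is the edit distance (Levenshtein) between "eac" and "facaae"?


Computing edit distance: "eac" -> "facaae"
DP table:
           f    a    c    a    a    e
      0    1    2    3    4    5    6
  e   1    1    2    3    4    5    5
  a   2    2    1    2    3    4    5
  c   3    3    2    1    2    3    4
Edit distance = dp[3][6] = 4

4


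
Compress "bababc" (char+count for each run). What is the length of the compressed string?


Input: bababc
Runs:
  'b' x 1 => "b1"
  'a' x 1 => "a1"
  'b' x 1 => "b1"
  'a' x 1 => "a1"
  'b' x 1 => "b1"
  'c' x 1 => "c1"
Compressed: "b1a1b1a1b1c1"
Compressed length: 12

12


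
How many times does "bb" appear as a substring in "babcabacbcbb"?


Searching for "bb" in "babcabacbcbb"
Scanning each position:
  Position 0: "ba" => no
  Position 1: "ab" => no
  Position 2: "bc" => no
  Position 3: "ca" => no
  Position 4: "ab" => no
  Position 5: "ba" => no
  Position 6: "ac" => no
  Position 7: "cb" => no
  Position 8: "bc" => no
  Position 9: "cb" => no
  Position 10: "bb" => MATCH
Total occurrences: 1

1


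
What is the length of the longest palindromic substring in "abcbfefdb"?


Input: "abcbfefdb"
Checking substrings for palindromes:
  [1:4] "bcb" (len 3) => palindrome
  [4:7] "fef" (len 3) => palindrome
Longest palindromic substring: "bcb" with length 3

3


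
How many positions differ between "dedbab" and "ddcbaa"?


Comparing "dedbab" and "ddcbaa" position by position:
  Position 0: 'd' vs 'd' => same
  Position 1: 'e' vs 'd' => DIFFER
  Position 2: 'd' vs 'c' => DIFFER
  Position 3: 'b' vs 'b' => same
  Position 4: 'a' vs 'a' => same
  Position 5: 'b' vs 'a' => DIFFER
Positions that differ: 3

3


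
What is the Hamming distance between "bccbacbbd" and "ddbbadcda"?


Comparing "bccbacbbd" and "ddbbadcda" position by position:
  Position 0: 'b' vs 'd' => differ
  Position 1: 'c' vs 'd' => differ
  Position 2: 'c' vs 'b' => differ
  Position 3: 'b' vs 'b' => same
  Position 4: 'a' vs 'a' => same
  Position 5: 'c' vs 'd' => differ
  Position 6: 'b' vs 'c' => differ
  Position 7: 'b' vs 'd' => differ
  Position 8: 'd' vs 'a' => differ
Total differences (Hamming distance): 7

7


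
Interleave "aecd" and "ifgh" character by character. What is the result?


Interleaving "aecd" and "ifgh":
  Position 0: 'a' from first, 'i' from second => "ai"
  Position 1: 'e' from first, 'f' from second => "ef"
  Position 2: 'c' from first, 'g' from second => "cg"
  Position 3: 'd' from first, 'h' from second => "dh"
Result: aiefcgdh

aiefcgdh


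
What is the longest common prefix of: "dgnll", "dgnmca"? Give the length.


Words: dgnll, dgnmca
  Position 0: all 'd' => match
  Position 1: all 'g' => match
  Position 2: all 'n' => match
  Position 3: ('l', 'm') => mismatch, stop
LCP = "dgn" (length 3)

3


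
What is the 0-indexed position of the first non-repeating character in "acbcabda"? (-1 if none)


Input: acbcabda
Character frequencies:
  'a': 3
  'b': 2
  'c': 2
  'd': 1
Scanning left to right for freq == 1:
  Position 0 ('a'): freq=3, skip
  Position 1 ('c'): freq=2, skip
  Position 2 ('b'): freq=2, skip
  Position 3 ('c'): freq=2, skip
  Position 4 ('a'): freq=3, skip
  Position 5 ('b'): freq=2, skip
  Position 6 ('d'): unique! => answer = 6

6


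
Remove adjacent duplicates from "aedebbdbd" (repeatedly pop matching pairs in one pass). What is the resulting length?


Input: aedebbdbd
Stack-based adjacent duplicate removal:
  Read 'a': push. Stack: a
  Read 'e': push. Stack: ae
  Read 'd': push. Stack: aed
  Read 'e': push. Stack: aede
  Read 'b': push. Stack: aedeb
  Read 'b': matches stack top 'b' => pop. Stack: aede
  Read 'd': push. Stack: aeded
  Read 'b': push. Stack: aededb
  Read 'd': push. Stack: aededbd
Final stack: "aededbd" (length 7)

7


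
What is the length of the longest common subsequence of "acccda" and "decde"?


LCS of "acccda" and "decde"
DP table:
           d    e    c    d    e
      0    0    0    0    0    0
  a   0    0    0    0    0    0
  c   0    0    0    1    1    1
  c   0    0    0    1    1    1
  c   0    0    0    1    1    1
  d   0    1    1    1    2    2
  a   0    1    1    1    2    2
LCS length = dp[6][5] = 2

2


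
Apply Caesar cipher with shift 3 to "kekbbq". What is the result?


Caesar cipher: shift "kekbbq" by 3
  'k' (pos 10) + 3 = pos 13 = 'n'
  'e' (pos 4) + 3 = pos 7 = 'h'
  'k' (pos 10) + 3 = pos 13 = 'n'
  'b' (pos 1) + 3 = pos 4 = 'e'
  'b' (pos 1) + 3 = pos 4 = 'e'
  'q' (pos 16) + 3 = pos 19 = 't'
Result: nhneet

nhneet


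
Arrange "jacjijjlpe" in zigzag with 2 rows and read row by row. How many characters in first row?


Zigzag "jacjijjlpe" into 2 rows:
Placing characters:
  'j' => row 0
  'a' => row 1
  'c' => row 0
  'j' => row 1
  'i' => row 0
  'j' => row 1
  'j' => row 0
  'l' => row 1
  'p' => row 0
  'e' => row 1
Rows:
  Row 0: "jcijp"
  Row 1: "ajjle"
First row length: 5

5


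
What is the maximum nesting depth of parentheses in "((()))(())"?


Input: "((()))(())"
Tracking depth:
  Position 0 '(': depth becomes 1
  Position 1 '(': depth becomes 2
  Position 2 '(': depth becomes 3
  Position 3 ')': depth becomes 2
  Position 4 ')': depth becomes 1
  Position 5 ')': depth becomes 0
  Position 6 '(': depth becomes 1
  Position 7 '(': depth becomes 2
  Position 8 ')': depth becomes 1
  Position 9 ')': depth becomes 0
Maximum depth reached: 3

3


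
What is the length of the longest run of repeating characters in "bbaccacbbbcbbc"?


Input: "bbaccacbbbcbbc"
Scanning for longest run:
  Position 1 ('b'): continues run of 'b', length=2
  Position 2 ('a'): new char, reset run to 1
  Position 3 ('c'): new char, reset run to 1
  Position 4 ('c'): continues run of 'c', length=2
  Position 5 ('a'): new char, reset run to 1
  Position 6 ('c'): new char, reset run to 1
  Position 7 ('b'): new char, reset run to 1
  Position 8 ('b'): continues run of 'b', length=2
  Position 9 ('b'): continues run of 'b', length=3
  Position 10 ('c'): new char, reset run to 1
  Position 11 ('b'): new char, reset run to 1
  Position 12 ('b'): continues run of 'b', length=2
  Position 13 ('c'): new char, reset run to 1
Longest run: 'b' with length 3

3


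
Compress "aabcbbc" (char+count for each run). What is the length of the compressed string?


Input: aabcbbc
Runs:
  'a' x 2 => "a2"
  'b' x 1 => "b1"
  'c' x 1 => "c1"
  'b' x 2 => "b2"
  'c' x 1 => "c1"
Compressed: "a2b1c1b2c1"
Compressed length: 10

10


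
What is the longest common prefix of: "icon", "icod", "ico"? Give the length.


Words: icon, icod, ico
  Position 0: all 'i' => match
  Position 1: all 'c' => match
  Position 2: all 'o' => match
LCP = "ico" (length 3)

3


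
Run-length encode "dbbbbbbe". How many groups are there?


Input: dbbbbbbe
Scanning for consecutive runs:
  Group 1: 'd' x 1 (positions 0-0)
  Group 2: 'b' x 6 (positions 1-6)
  Group 3: 'e' x 1 (positions 7-7)
Total groups: 3

3


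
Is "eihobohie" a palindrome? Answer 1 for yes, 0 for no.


Input: eihobohie
Reversed: eihobohie
  Compare pos 0 ('e') with pos 8 ('e'): match
  Compare pos 1 ('i') with pos 7 ('i'): match
  Compare pos 2 ('h') with pos 6 ('h'): match
  Compare pos 3 ('o') with pos 5 ('o'): match
Result: palindrome

1


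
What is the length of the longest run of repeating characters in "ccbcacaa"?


Input: "ccbcacaa"
Scanning for longest run:
  Position 1 ('c'): continues run of 'c', length=2
  Position 2 ('b'): new char, reset run to 1
  Position 3 ('c'): new char, reset run to 1
  Position 4 ('a'): new char, reset run to 1
  Position 5 ('c'): new char, reset run to 1
  Position 6 ('a'): new char, reset run to 1
  Position 7 ('a'): continues run of 'a', length=2
Longest run: 'c' with length 2

2


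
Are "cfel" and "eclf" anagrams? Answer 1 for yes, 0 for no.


Strings: "cfel", "eclf"
Sorted first:  cefl
Sorted second: cefl
Sorted forms match => anagrams

1


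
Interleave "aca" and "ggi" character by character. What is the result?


Interleaving "aca" and "ggi":
  Position 0: 'a' from first, 'g' from second => "ag"
  Position 1: 'c' from first, 'g' from second => "cg"
  Position 2: 'a' from first, 'i' from second => "ai"
Result: agcgai

agcgai


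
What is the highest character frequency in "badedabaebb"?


Input: badedabaebb
Character counts:
  'a': 3
  'b': 4
  'd': 2
  'e': 2
Maximum frequency: 4

4


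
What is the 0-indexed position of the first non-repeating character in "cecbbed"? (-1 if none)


Input: cecbbed
Character frequencies:
  'b': 2
  'c': 2
  'd': 1
  'e': 2
Scanning left to right for freq == 1:
  Position 0 ('c'): freq=2, skip
  Position 1 ('e'): freq=2, skip
  Position 2 ('c'): freq=2, skip
  Position 3 ('b'): freq=2, skip
  Position 4 ('b'): freq=2, skip
  Position 5 ('e'): freq=2, skip
  Position 6 ('d'): unique! => answer = 6

6


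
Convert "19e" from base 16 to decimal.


Input: "19e" in base 16
Positional expansion:
  Digit '1' (value 1) x 16^2 = 256
  Digit '9' (value 9) x 16^1 = 144
  Digit 'e' (value 14) x 16^0 = 14
Sum = 414

414


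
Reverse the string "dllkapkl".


Input: dllkapkl
Reading characters right to left:
  Position 7: 'l'
  Position 6: 'k'
  Position 5: 'p'
  Position 4: 'a'
  Position 3: 'k'
  Position 2: 'l'
  Position 1: 'l'
  Position 0: 'd'
Reversed: lkpaklld

lkpaklld


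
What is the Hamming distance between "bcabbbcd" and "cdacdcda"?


Comparing "bcabbbcd" and "cdacdcda" position by position:
  Position 0: 'b' vs 'c' => differ
  Position 1: 'c' vs 'd' => differ
  Position 2: 'a' vs 'a' => same
  Position 3: 'b' vs 'c' => differ
  Position 4: 'b' vs 'd' => differ
  Position 5: 'b' vs 'c' => differ
  Position 6: 'c' vs 'd' => differ
  Position 7: 'd' vs 'a' => differ
Total differences (Hamming distance): 7

7


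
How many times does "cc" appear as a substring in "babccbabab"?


Searching for "cc" in "babccbabab"
Scanning each position:
  Position 0: "ba" => no
  Position 1: "ab" => no
  Position 2: "bc" => no
  Position 3: "cc" => MATCH
  Position 4: "cb" => no
  Position 5: "ba" => no
  Position 6: "ab" => no
  Position 7: "ba" => no
  Position 8: "ab" => no
Total occurrences: 1

1


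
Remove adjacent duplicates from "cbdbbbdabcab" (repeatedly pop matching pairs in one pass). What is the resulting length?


Input: cbdbbbdabcab
Stack-based adjacent duplicate removal:
  Read 'c': push. Stack: c
  Read 'b': push. Stack: cb
  Read 'd': push. Stack: cbd
  Read 'b': push. Stack: cbdb
  Read 'b': matches stack top 'b' => pop. Stack: cbd
  Read 'b': push. Stack: cbdb
  Read 'd': push. Stack: cbdbd
  Read 'a': push. Stack: cbdbda
  Read 'b': push. Stack: cbdbdab
  Read 'c': push. Stack: cbdbdabc
  Read 'a': push. Stack: cbdbdabca
  Read 'b': push. Stack: cbdbdabcab
Final stack: "cbdbdabcab" (length 10)

10


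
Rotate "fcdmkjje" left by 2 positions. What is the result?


Input: "fcdmkjje", rotate left by 2
First 2 characters: "fc"
Remaining characters: "dmkjje"
Concatenate remaining + first: "dmkjje" + "fc" = "dmkjjefc"

dmkjjefc


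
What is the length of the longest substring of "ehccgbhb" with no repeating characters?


Input: "ehccgbhb"
Sliding window (track last position of each char):
  Position 0 ('e'): window [0,0] length 1 -- new best
  Position 1 ('h'): window [0,1] length 2 -- new best
  Position 2 ('c'): window [0,2] length 3 -- new best
  Position 3 ('c'): repeat (last at 2), move window start to 3
  Position 3 ('c'): window [3,3] length 1
  Position 4 ('g'): window [3,4] length 2
  Position 5 ('b'): window [3,5] length 3
  Position 6 ('h'): window [3,6] length 4 -- new best
  Position 7 ('b'): repeat (last at 5), move window start to 6
  Position 7 ('b'): window [6,7] length 2
Longest substring with no repeats: "cgbh" with length 4

4


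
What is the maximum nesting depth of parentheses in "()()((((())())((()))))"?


Input: "()()((((())())((()))))"
Tracking depth:
  Position 0 '(': depth becomes 1
  Position 1 ')': depth becomes 0
  Position 2 '(': depth becomes 1
  Position 3 ')': depth becomes 0
  Position 4 '(': depth becomes 1
  Position 5 '(': depth becomes 2
  Position 6 '(': depth becomes 3
  Position 7 '(': depth becomes 4
  Position 8 '(': depth becomes 5
  Position 9 ')': depth becomes 4
  Position 10 ')': depth becomes 3
  Position 11 '(': depth becomes 4
  Position 12 ')': depth becomes 3
  Position 13 ')': depth becomes 2
  Position 14 '(': depth becomes 3
  Position 15 '(': depth becomes 4
  Position 16 '(': depth becomes 5
  Position 17 ')': depth becomes 4
  Position 18 ')': depth becomes 3
  Position 19 ')': depth becomes 2
  Position 20 ')': depth becomes 1
  Position 21 ')': depth becomes 0
Maximum depth reached: 5

5


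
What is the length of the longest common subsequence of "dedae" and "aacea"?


LCS of "dedae" and "aacea"
DP table:
           a    a    c    e    a
      0    0    0    0    0    0
  d   0    0    0    0    0    0
  e   0    0    0    0    1    1
  d   0    0    0    0    1    1
  a   0    1    1    1    1    2
  e   0    1    1    1    2    2
LCS length = dp[5][5] = 2

2


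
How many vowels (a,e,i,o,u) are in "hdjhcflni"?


Input: hdjhcflni
Checking each character:
  'h' at position 0: consonant
  'd' at position 1: consonant
  'j' at position 2: consonant
  'h' at position 3: consonant
  'c' at position 4: consonant
  'f' at position 5: consonant
  'l' at position 6: consonant
  'n' at position 7: consonant
  'i' at position 8: vowel (running total: 1)
Total vowels: 1

1


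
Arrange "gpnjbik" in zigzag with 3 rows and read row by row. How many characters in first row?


Zigzag "gpnjbik" into 3 rows:
Placing characters:
  'g' => row 0
  'p' => row 1
  'n' => row 2
  'j' => row 1
  'b' => row 0
  'i' => row 1
  'k' => row 2
Rows:
  Row 0: "gb"
  Row 1: "pji"
  Row 2: "nk"
First row length: 2

2


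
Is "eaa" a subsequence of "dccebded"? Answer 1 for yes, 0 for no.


Check if "eaa" is a subsequence of "dccebded"
Greedy scan:
  Position 0 ('d'): no match needed
  Position 1 ('c'): no match needed
  Position 2 ('c'): no match needed
  Position 3 ('e'): matches sub[0] = 'e'
  Position 4 ('b'): no match needed
  Position 5 ('d'): no match needed
  Position 6 ('e'): no match needed
  Position 7 ('d'): no match needed
Only matched 1/3 characters => not a subsequence

0


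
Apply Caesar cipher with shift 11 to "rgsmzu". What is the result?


Caesar cipher: shift "rgsmzu" by 11
  'r' (pos 17) + 11 = pos 2 = 'c'
  'g' (pos 6) + 11 = pos 17 = 'r'
  's' (pos 18) + 11 = pos 3 = 'd'
  'm' (pos 12) + 11 = pos 23 = 'x'
  'z' (pos 25) + 11 = pos 10 = 'k'
  'u' (pos 20) + 11 = pos 5 = 'f'
Result: crdxkf

crdxkf


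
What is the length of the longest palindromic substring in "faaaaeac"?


Input: "faaaaeac"
Checking substrings for palindromes:
  [1:5] "aaaa" (len 4) => palindrome
  [1:4] "aaa" (len 3) => palindrome
  [2:5] "aaa" (len 3) => palindrome
  [4:7] "aea" (len 3) => palindrome
  [1:3] "aa" (len 2) => palindrome
  [2:4] "aa" (len 2) => palindrome
Longest palindromic substring: "aaaa" with length 4

4


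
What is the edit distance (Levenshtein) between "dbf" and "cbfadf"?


Computing edit distance: "dbf" -> "cbfadf"
DP table:
           c    b    f    a    d    f
      0    1    2    3    4    5    6
  d   1    1    2    3    4    4    5
  b   2    2    1    2    3    4    5
  f   3    3    2    1    2    3    4
Edit distance = dp[3][6] = 4

4


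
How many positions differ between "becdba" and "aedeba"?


Comparing "becdba" and "aedeba" position by position:
  Position 0: 'b' vs 'a' => DIFFER
  Position 1: 'e' vs 'e' => same
  Position 2: 'c' vs 'd' => DIFFER
  Position 3: 'd' vs 'e' => DIFFER
  Position 4: 'b' vs 'b' => same
  Position 5: 'a' vs 'a' => same
Positions that differ: 3

3


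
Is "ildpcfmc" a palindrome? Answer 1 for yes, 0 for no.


Input: ildpcfmc
Reversed: cmfcpdli
  Compare pos 0 ('i') with pos 7 ('c'): MISMATCH
  Compare pos 1 ('l') with pos 6 ('m'): MISMATCH
  Compare pos 2 ('d') with pos 5 ('f'): MISMATCH
  Compare pos 3 ('p') with pos 4 ('c'): MISMATCH
Result: not a palindrome

0


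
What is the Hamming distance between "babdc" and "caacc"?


Comparing "babdc" and "caacc" position by position:
  Position 0: 'b' vs 'c' => differ
  Position 1: 'a' vs 'a' => same
  Position 2: 'b' vs 'a' => differ
  Position 3: 'd' vs 'c' => differ
  Position 4: 'c' vs 'c' => same
Total differences (Hamming distance): 3

3


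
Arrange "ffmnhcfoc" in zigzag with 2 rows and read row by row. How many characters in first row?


Zigzag "ffmnhcfoc" into 2 rows:
Placing characters:
  'f' => row 0
  'f' => row 1
  'm' => row 0
  'n' => row 1
  'h' => row 0
  'c' => row 1
  'f' => row 0
  'o' => row 1
  'c' => row 0
Rows:
  Row 0: "fmhfc"
  Row 1: "fnco"
First row length: 5

5


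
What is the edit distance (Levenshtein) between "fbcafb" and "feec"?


Computing edit distance: "fbcafb" -> "feec"
DP table:
           f    e    e    c
      0    1    2    3    4
  f   1    0    1    2    3
  b   2    1    1    2    3
  c   3    2    2    2    2
  a   4    3    3    3    3
  f   5    4    4    4    4
  b   6    5    5    5    5
Edit distance = dp[6][4] = 5

5


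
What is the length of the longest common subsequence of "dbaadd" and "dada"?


LCS of "dbaadd" and "dada"
DP table:
           d    a    d    a
      0    0    0    0    0
  d   0    1    1    1    1
  b   0    1    1    1    1
  a   0    1    2    2    2
  a   0    1    2    2    3
  d   0    1    2    3    3
  d   0    1    2    3    3
LCS length = dp[6][4] = 3

3


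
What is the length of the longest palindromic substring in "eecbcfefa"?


Input: "eecbcfefa"
Checking substrings for palindromes:
  [2:5] "cbc" (len 3) => palindrome
  [5:8] "fef" (len 3) => palindrome
  [0:2] "ee" (len 2) => palindrome
Longest palindromic substring: "cbc" with length 3

3


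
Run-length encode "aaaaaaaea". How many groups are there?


Input: aaaaaaaea
Scanning for consecutive runs:
  Group 1: 'a' x 7 (positions 0-6)
  Group 2: 'e' x 1 (positions 7-7)
  Group 3: 'a' x 1 (positions 8-8)
Total groups: 3

3


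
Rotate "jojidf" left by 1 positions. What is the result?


Input: "jojidf", rotate left by 1
First 1 characters: "j"
Remaining characters: "ojidf"
Concatenate remaining + first: "ojidf" + "j" = "ojidfj"

ojidfj


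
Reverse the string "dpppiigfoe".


Input: dpppiigfoe
Reading characters right to left:
  Position 9: 'e'
  Position 8: 'o'
  Position 7: 'f'
  Position 6: 'g'
  Position 5: 'i'
  Position 4: 'i'
  Position 3: 'p'
  Position 2: 'p'
  Position 1: 'p'
  Position 0: 'd'
Reversed: eofgiipppd

eofgiipppd


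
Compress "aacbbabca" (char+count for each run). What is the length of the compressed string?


Input: aacbbabca
Runs:
  'a' x 2 => "a2"
  'c' x 1 => "c1"
  'b' x 2 => "b2"
  'a' x 1 => "a1"
  'b' x 1 => "b1"
  'c' x 1 => "c1"
  'a' x 1 => "a1"
Compressed: "a2c1b2a1b1c1a1"
Compressed length: 14

14


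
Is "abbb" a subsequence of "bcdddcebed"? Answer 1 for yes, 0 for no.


Check if "abbb" is a subsequence of "bcdddcebed"
Greedy scan:
  Position 0 ('b'): no match needed
  Position 1 ('c'): no match needed
  Position 2 ('d'): no match needed
  Position 3 ('d'): no match needed
  Position 4 ('d'): no match needed
  Position 5 ('c'): no match needed
  Position 6 ('e'): no match needed
  Position 7 ('b'): no match needed
  Position 8 ('e'): no match needed
  Position 9 ('d'): no match needed
Only matched 0/4 characters => not a subsequence

0


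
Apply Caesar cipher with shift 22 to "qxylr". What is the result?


Caesar cipher: shift "qxylr" by 22
  'q' (pos 16) + 22 = pos 12 = 'm'
  'x' (pos 23) + 22 = pos 19 = 't'
  'y' (pos 24) + 22 = pos 20 = 'u'
  'l' (pos 11) + 22 = pos 7 = 'h'
  'r' (pos 17) + 22 = pos 13 = 'n'
Result: mtuhn

mtuhn


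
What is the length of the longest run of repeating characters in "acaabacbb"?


Input: "acaabacbb"
Scanning for longest run:
  Position 1 ('c'): new char, reset run to 1
  Position 2 ('a'): new char, reset run to 1
  Position 3 ('a'): continues run of 'a', length=2
  Position 4 ('b'): new char, reset run to 1
  Position 5 ('a'): new char, reset run to 1
  Position 6 ('c'): new char, reset run to 1
  Position 7 ('b'): new char, reset run to 1
  Position 8 ('b'): continues run of 'b', length=2
Longest run: 'a' with length 2

2


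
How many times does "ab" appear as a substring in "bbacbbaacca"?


Searching for "ab" in "bbacbbaacca"
Scanning each position:
  Position 0: "bb" => no
  Position 1: "ba" => no
  Position 2: "ac" => no
  Position 3: "cb" => no
  Position 4: "bb" => no
  Position 5: "ba" => no
  Position 6: "aa" => no
  Position 7: "ac" => no
  Position 8: "cc" => no
  Position 9: "ca" => no
Total occurrences: 0

0


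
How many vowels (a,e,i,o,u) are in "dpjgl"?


Input: dpjgl
Checking each character:
  'd' at position 0: consonant
  'p' at position 1: consonant
  'j' at position 2: consonant
  'g' at position 3: consonant
  'l' at position 4: consonant
Total vowels: 0

0


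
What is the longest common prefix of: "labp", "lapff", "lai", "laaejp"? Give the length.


Words: labp, lapff, lai, laaejp
  Position 0: all 'l' => match
  Position 1: all 'a' => match
  Position 2: ('b', 'p', 'i', 'a') => mismatch, stop
LCP = "la" (length 2)

2
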